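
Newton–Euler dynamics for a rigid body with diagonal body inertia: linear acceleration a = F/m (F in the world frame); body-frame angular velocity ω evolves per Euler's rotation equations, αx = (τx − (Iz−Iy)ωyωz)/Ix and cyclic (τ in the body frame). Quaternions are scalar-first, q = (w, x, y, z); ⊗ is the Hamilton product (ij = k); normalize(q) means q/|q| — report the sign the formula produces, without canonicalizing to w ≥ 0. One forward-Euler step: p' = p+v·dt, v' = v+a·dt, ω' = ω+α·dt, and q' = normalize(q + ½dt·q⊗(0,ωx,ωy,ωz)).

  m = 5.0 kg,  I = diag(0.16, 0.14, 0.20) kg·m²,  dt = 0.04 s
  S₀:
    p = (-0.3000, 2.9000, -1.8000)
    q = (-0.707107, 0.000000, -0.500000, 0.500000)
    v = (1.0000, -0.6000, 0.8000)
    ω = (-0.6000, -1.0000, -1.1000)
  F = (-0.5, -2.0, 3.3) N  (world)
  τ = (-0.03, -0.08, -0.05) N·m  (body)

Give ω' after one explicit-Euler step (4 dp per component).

ω×(Iω) gyroscopic = (0.0660, -0.0264, -0.0120)
α = I⁻¹(τ − ω×Iω) = (-0.6000, -0.3829, -0.1900)
ω' = ω + α·dt = (-0.6240, -1.0153, -1.1076)

ω' = (-0.6240, -1.0153, -1.1076)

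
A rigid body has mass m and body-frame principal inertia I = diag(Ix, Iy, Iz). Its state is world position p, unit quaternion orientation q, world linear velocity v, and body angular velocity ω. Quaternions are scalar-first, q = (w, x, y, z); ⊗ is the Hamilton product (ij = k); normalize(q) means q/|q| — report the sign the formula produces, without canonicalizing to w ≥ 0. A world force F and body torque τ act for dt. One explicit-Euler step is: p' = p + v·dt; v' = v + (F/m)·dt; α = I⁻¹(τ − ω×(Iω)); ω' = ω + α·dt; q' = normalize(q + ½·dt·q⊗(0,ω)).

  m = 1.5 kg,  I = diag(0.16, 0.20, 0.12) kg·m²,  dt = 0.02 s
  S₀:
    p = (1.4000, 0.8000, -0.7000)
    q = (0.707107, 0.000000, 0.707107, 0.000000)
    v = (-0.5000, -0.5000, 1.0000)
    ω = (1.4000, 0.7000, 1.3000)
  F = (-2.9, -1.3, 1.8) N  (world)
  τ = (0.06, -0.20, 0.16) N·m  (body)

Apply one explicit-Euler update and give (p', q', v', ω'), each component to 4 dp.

p' = (1.3900, 0.7900, -0.6800)
q' = (0.7020, 0.0191, 0.7119, -0.0007)
v' = (-0.5387, -0.5173, 1.0240)
ω' = (1.4166, 0.6727, 1.3201)

new position p' = (1.3900, 0.7900, -0.6800)
new velocity v' = (-0.5387, -0.5173, 1.0240)
angular accel α = (0.8300, -1.3640, 1.0067)
ω + α·dt = (1.4166, 0.6727, 1.3201)
q⊗(0,ω) = (-0.4949749, 1.9091889, 0.4949749, -0.0707107)
q + ½dt·q⊗(0,ω), renormalized = (0.7020, 0.0191, 0.7119, -0.0007)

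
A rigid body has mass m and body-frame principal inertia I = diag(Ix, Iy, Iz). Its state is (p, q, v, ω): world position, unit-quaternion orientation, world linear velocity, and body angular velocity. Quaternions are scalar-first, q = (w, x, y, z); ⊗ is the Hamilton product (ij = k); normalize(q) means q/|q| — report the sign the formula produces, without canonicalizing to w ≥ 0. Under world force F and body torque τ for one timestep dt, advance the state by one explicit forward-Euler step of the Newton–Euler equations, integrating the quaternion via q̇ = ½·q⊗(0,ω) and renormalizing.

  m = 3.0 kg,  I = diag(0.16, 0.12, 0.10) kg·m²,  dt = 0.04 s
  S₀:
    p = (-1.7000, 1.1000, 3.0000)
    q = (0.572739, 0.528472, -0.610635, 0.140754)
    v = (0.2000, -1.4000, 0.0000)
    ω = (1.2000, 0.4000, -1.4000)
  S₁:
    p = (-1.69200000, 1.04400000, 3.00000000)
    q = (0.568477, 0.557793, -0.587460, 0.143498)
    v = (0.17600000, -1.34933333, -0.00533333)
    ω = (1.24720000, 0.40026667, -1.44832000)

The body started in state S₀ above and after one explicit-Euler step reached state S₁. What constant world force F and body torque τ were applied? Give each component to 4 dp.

Δv = v₁−v₀ = (-0.02400000, 0.05066667, -0.00533333)
m·(v₁−v₀)/dt = (-1.8000, 3.8000, -0.4000)
rate change Δω = (0.04720000, 0.00026667, -0.04832000)
applied torque τ = (0.2000, -0.1000, -0.1400)

F = (-1.8000, 3.8000, -0.4000)
τ = (0.2000, -0.1000, -0.1400)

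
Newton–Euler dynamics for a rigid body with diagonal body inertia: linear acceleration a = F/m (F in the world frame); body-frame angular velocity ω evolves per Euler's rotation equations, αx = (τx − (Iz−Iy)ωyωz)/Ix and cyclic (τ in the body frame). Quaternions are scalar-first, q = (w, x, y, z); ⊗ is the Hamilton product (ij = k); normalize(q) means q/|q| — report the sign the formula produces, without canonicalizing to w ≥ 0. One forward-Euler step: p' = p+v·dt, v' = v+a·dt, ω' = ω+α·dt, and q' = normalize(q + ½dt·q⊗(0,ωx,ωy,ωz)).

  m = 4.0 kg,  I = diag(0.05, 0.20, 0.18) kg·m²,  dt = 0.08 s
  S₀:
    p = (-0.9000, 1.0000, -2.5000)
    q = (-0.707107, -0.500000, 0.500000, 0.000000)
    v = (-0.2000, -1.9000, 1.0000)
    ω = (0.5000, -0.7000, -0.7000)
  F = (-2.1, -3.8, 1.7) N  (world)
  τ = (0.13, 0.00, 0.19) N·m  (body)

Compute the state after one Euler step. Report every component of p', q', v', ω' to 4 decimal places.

p' = (-0.9160, 0.8480, -2.4200)
q' = (-0.6824, -0.5276, 0.5053, 0.0238)
v' = (-0.2420, -1.9760, 1.0340)
ω' = (0.7237, -0.7182, -0.5922)

a = F/m = (-0.5250, -0.9500, 0.4250)
p + v·dt = (-0.9160, 0.8480, -2.4200)
new velocity v' = (-0.2420, -1.9760, 1.0340)
angular accel α = (2.7960, -0.2275, 1.3472)
ω + α·dt = (0.7237, -0.7182, -0.5922)
q⊗(0,ω) = (0.6000000, -0.7035535, 0.1449749, 0.5949749)
q' = normalize(q + ½dt·q⊗(0,ω)) = (-0.6824, -0.5276, 0.5053, 0.0238)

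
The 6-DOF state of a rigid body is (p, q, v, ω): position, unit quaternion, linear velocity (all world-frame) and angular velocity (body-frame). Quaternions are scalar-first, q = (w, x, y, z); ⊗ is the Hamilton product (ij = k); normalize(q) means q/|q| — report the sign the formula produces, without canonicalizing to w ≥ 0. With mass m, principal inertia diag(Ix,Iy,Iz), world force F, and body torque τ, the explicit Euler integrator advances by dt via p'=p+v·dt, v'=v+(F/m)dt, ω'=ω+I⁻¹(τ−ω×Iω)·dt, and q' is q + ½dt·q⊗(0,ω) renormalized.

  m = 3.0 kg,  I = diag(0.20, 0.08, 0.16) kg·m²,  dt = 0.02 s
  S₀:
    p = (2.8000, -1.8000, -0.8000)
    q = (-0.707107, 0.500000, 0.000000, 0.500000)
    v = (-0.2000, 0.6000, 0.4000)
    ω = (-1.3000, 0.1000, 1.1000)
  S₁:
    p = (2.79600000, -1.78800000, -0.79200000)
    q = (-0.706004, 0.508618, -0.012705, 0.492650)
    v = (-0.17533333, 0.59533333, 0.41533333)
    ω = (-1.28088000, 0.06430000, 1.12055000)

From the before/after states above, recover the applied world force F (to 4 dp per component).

velocity change Δv = (0.02466667, -0.00466667, 0.01533333)
F = m·Δv/dt = (3.7000, -0.7000, 2.3000)

F = (3.7000, -0.7000, 2.3000)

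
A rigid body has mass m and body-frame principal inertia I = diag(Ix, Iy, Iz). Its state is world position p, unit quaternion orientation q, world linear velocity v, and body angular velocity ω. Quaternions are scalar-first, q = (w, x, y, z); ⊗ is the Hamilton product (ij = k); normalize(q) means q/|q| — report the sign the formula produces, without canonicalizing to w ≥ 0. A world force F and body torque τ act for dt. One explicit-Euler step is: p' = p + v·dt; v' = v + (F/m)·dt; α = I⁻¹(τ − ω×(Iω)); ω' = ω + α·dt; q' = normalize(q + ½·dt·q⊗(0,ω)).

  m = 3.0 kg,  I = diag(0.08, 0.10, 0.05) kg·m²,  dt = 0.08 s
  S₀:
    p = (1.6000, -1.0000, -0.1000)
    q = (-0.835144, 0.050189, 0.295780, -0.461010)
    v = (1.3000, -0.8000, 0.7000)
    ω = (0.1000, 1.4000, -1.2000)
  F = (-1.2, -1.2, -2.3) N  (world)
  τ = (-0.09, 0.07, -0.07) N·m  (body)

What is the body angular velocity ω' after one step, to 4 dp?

angular accel α = (-2.1750, 0.7360, -1.4560)
new body rate ω' = (-0.0740, 1.4589, -1.3165)

ω' = (-0.0740, 1.4589, -1.3165)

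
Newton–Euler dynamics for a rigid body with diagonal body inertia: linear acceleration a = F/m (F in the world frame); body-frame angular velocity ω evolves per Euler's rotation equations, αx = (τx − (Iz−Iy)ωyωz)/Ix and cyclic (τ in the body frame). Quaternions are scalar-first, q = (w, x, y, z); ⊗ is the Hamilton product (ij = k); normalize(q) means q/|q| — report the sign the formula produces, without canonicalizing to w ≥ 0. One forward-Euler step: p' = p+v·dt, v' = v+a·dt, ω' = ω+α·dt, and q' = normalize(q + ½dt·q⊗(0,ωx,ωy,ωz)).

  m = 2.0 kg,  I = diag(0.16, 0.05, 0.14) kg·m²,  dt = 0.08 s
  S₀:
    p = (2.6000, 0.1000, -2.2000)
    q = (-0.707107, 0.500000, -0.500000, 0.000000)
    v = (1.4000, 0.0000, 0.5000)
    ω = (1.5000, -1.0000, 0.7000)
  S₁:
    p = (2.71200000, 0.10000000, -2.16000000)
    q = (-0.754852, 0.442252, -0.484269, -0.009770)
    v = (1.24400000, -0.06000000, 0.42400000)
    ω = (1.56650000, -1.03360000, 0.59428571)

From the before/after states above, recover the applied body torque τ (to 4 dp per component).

τ = (0.0700, 0.0000, -0.0200)

Δω = ω₁−ω₀ = (0.06650000, -0.03360000, -0.10571429)
precession coupling = (-0.0630, 0.0210, 0.1650)
I·α + gyro = (0.0700, 0.0000, -0.0200)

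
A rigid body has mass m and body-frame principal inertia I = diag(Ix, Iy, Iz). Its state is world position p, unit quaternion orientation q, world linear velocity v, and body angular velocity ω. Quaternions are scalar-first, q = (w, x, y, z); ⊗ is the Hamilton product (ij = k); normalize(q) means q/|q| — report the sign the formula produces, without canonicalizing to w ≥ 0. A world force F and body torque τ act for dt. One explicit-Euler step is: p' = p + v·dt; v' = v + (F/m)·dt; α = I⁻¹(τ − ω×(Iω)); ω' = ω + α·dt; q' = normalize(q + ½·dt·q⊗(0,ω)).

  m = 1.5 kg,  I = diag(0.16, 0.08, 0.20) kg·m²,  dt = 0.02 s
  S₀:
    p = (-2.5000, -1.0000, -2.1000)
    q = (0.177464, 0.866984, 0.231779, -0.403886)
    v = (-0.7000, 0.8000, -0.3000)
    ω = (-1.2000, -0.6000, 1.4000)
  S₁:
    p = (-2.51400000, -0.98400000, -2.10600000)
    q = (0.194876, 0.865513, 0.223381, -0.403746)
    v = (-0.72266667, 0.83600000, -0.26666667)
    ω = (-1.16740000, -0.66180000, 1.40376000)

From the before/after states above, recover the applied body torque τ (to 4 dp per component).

ω₁ − ω₀ = (0.03260000, -0.06180000, 0.00376000)
ω₀×(Iω₀) = (-0.1008, 0.0672, -0.0576)
τ = I·(Δω/dt) + ω₀×(Iω₀) = (0.1600, -0.1800, -0.0200)

τ = (0.1600, -0.1800, -0.0200)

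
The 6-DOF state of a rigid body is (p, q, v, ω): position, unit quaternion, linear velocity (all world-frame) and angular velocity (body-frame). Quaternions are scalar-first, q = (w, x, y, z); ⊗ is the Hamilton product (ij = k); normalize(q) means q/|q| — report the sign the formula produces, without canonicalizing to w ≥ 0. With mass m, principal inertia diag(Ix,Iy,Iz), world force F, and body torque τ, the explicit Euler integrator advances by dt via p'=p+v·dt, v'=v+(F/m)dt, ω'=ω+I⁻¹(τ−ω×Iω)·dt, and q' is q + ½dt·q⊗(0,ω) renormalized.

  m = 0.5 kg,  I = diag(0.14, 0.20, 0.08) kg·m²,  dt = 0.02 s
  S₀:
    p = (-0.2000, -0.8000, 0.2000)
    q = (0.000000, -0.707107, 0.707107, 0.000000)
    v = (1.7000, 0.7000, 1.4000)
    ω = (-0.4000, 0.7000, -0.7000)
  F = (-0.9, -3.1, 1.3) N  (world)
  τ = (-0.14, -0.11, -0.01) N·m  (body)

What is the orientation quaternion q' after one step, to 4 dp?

2q̇ = q⊗(0,ω) = (-0.7778177, -0.4949749, -0.4949749, -0.2121321)
updated quaternion q' = (-0.0078, -0.7120, 0.7021, -0.0021)

q' = (-0.0078, -0.7120, 0.7021, -0.0021)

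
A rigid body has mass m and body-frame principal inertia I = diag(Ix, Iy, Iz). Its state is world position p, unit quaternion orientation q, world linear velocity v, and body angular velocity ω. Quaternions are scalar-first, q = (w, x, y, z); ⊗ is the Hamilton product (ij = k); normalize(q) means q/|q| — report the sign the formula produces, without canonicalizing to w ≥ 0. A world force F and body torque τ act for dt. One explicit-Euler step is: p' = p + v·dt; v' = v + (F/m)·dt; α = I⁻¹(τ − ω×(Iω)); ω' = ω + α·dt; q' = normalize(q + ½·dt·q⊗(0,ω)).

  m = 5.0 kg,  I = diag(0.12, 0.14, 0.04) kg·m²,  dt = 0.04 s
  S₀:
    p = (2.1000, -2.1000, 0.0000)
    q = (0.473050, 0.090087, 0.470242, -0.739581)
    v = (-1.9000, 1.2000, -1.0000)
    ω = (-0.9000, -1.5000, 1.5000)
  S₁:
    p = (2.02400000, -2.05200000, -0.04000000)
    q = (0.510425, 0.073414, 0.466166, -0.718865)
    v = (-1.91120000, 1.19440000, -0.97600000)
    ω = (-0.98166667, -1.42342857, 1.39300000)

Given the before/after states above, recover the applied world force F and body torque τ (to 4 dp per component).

F = (-1.4000, -0.7000, 3.0000)
τ = (-0.0200, 0.1600, -0.0800)

ω₁ − ω₀ = (-0.08166667, 0.07657143, -0.10700000)
I·α + gyro = (-0.0200, 0.1600, -0.0800)
Δv = v₁−v₀ = (-0.01120000, -0.00560000, 0.02400000)
applied force F = (-1.4000, -0.7000, 3.0000)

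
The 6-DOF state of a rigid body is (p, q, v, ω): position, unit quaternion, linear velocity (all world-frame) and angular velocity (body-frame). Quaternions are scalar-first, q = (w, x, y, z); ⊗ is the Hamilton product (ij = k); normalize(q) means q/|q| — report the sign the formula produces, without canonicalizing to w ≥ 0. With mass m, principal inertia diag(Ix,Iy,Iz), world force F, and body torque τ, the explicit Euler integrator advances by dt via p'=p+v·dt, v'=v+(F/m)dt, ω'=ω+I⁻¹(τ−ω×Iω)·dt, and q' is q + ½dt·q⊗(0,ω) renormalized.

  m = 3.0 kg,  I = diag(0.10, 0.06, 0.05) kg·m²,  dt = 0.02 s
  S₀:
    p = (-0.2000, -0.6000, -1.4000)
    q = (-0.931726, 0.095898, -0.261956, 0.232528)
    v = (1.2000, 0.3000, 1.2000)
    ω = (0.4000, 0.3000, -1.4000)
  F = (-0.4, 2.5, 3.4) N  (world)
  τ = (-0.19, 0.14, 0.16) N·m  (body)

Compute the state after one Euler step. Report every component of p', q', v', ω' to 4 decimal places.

p' = (-0.1760, -0.5940, -1.3760)
q' = (-0.9280, 0.0951, -0.2624, 0.2469)
v' = (1.1973, 0.3167, 1.2227)
ω' = (0.3612, 0.3560, -1.3341)

ω×(Iω) gyroscopic = (0.0042, -0.0280, -0.0048)
α = I⁻¹(τ − ω×Iω) = (-1.9420, 2.8000, 3.2960)
ω + α·dt = (0.3612, 0.3560, -1.3341)
q⊗(0,ω) = (0.3657668, -0.0757104, -0.0522494, 1.4379682)
updated quaternion q' = (-0.9280, 0.0951, -0.2624, 0.2469)
a = F/m = (-0.1333, 0.8333, 1.1333)
p + v·dt = (-0.1760, -0.5940, -1.3760)
v' = v + a·dt = (1.1973, 0.3167, 1.2227)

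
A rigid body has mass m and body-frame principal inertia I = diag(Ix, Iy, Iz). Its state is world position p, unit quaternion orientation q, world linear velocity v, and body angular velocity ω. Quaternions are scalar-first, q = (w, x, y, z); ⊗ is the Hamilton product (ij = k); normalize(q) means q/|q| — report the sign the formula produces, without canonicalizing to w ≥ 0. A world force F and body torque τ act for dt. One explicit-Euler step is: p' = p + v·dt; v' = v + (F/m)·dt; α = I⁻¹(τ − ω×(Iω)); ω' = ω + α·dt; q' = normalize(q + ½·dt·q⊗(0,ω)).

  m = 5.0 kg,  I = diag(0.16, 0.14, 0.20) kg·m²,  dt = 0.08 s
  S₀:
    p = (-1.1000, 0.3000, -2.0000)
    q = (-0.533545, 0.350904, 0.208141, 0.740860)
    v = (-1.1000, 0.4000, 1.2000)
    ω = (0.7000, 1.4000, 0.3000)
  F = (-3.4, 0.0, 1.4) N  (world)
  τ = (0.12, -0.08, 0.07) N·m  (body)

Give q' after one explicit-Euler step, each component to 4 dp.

Hamilton product q⊗(0,ω) = (-0.7592882, -1.3482432, -0.3336322, 0.1855034)
q' = normalize(q + ½dt·q⊗(0,ω)) = (-0.5628, 0.2964, 0.1944, 0.7468)

q' = (-0.5628, 0.2964, 0.1944, 0.7468)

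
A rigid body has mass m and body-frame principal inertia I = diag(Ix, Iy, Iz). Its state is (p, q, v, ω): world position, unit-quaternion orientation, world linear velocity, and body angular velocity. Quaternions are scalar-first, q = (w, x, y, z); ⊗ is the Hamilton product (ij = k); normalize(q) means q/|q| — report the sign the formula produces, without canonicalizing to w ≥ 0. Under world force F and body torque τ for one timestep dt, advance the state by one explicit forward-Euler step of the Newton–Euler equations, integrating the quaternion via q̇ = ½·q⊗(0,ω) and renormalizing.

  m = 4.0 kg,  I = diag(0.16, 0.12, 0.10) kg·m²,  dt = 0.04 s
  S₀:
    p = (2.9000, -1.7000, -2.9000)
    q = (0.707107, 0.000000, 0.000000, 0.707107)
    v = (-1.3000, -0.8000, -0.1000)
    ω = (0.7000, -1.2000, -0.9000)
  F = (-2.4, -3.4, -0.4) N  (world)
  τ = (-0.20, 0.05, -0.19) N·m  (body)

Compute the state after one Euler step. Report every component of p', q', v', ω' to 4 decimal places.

p' = (2.8480, -1.7320, -2.9040)
q' = (0.7194, 0.0269, -0.0071, 0.6940)
v' = (-1.3240, -0.8340, -0.1040)
ω' = (0.6554, -1.1707, -0.9894)

precession coupling ω×(Iω) = (-0.0216, -0.0378, 0.0336)
α = I⁻¹(τ − ω×Iω) = (-1.1150, 0.7317, -2.2360)
new body rate ω' = (0.6554, -1.1707, -0.9894)
q⊗(0,ω) = (0.6363963, 1.3435033, -0.3535535, -0.6363963)
q + ½dt·q⊗(0,ω), renormalized = (0.7194, 0.0269, -0.0071, 0.6940)
p + v·dt = (2.8480, -1.7320, -2.9040)
new velocity v' = (-1.3240, -0.8340, -0.1040)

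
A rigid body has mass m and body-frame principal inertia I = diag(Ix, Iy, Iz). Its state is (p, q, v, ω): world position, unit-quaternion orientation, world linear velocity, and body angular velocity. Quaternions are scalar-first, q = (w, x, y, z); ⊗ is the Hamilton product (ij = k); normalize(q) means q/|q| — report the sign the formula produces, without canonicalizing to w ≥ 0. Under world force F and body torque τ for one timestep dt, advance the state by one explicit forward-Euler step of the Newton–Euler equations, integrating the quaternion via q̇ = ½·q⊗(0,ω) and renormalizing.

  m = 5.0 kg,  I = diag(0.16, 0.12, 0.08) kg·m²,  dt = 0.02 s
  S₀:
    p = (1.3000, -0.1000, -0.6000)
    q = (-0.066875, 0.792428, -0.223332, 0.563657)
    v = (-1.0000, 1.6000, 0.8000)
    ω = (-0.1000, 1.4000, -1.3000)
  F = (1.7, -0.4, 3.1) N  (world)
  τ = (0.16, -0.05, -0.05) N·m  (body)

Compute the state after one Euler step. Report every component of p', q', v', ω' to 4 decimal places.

precession coupling ω×(Iω) = (0.0728, 0.0104, 0.0056)
angular accel α = (0.5450, -0.5033, -0.6950)
new body rate ω' = (-0.0891, 1.3899, -1.3139)
q⊗(0,ω) = (1.1246617, -0.4921007, 0.8801657, 1.1740035)
updated quaternion q' = (-0.0556, 0.7874, -0.2145, 0.5753)
new position p' = (1.2800, -0.0680, -0.5840)
v + (F/m)dt = (-0.9932, 1.5984, 0.8124)

p' = (1.2800, -0.0680, -0.5840)
q' = (-0.0556, 0.7874, -0.2145, 0.5753)
v' = (-0.9932, 1.5984, 0.8124)
ω' = (-0.0891, 1.3899, -1.3139)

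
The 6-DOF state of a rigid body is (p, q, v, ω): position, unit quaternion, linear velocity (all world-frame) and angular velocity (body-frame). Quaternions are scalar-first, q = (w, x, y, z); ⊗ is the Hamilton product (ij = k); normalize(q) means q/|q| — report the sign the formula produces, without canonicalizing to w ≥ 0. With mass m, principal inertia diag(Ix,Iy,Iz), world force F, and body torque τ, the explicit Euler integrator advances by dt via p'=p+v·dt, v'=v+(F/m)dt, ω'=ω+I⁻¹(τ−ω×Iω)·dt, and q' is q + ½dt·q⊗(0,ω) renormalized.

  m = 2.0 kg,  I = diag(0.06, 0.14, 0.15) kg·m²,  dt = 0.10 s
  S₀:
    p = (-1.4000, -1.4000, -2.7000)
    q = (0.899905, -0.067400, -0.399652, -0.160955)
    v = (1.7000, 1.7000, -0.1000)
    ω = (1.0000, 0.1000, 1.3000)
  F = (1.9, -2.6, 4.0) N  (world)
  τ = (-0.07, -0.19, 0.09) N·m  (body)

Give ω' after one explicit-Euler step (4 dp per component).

ω' = (0.8812, 0.0479, 1.3547)

gyro term ω×Iω = (0.0013, -0.1170, 0.0080)
(τ − ω×Iω)/I = (-1.1883, -0.5214, 0.5467)
ω' = ω + α·dt = (0.8812, 0.0479, 1.3547)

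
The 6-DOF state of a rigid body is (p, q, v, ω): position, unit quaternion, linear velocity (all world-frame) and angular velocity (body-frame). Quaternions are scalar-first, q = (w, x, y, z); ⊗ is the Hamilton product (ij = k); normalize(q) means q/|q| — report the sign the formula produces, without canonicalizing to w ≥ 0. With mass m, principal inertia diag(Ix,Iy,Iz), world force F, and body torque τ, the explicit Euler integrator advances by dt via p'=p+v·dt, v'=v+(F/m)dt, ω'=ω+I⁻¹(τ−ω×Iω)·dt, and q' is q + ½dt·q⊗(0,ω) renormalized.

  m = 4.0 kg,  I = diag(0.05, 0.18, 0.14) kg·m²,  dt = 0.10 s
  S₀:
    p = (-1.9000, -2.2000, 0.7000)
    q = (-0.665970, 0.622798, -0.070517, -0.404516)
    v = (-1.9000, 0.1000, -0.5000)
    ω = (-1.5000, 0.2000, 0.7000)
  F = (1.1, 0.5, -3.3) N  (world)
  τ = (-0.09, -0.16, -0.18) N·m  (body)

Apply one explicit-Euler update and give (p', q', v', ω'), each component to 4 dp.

p' = (-2.0900, -2.1900, 0.6500)
q' = (-0.6023, 0.6720, -0.0684, -0.4254)
v' = (-1.8725, 0.1125, -0.5825)
ω' = (-1.6688, 0.0586, 0.5993)

linear accel F/m = (0.2750, 0.1250, -0.8250)
new position p' = (-2.0900, -2.1900, 0.6500)
v + (F/m)dt = (-1.8725, 0.1125, -0.5825)
ω×(Iω) gyroscopic = (-0.0056, 0.0945, -0.0390)
(τ − ω×Iω)/I = (-1.6880, -1.4139, -1.0071)
ω' = ω + α·dt = (-1.6688, 0.0586, 0.5993)
q⊗(0,ω) = (1.2314616, 1.0304963, 0.0376214, -0.4473949)
q + ½dt·q⊗(0,ω), renormalized = (-0.6023, 0.6720, -0.0684, -0.4254)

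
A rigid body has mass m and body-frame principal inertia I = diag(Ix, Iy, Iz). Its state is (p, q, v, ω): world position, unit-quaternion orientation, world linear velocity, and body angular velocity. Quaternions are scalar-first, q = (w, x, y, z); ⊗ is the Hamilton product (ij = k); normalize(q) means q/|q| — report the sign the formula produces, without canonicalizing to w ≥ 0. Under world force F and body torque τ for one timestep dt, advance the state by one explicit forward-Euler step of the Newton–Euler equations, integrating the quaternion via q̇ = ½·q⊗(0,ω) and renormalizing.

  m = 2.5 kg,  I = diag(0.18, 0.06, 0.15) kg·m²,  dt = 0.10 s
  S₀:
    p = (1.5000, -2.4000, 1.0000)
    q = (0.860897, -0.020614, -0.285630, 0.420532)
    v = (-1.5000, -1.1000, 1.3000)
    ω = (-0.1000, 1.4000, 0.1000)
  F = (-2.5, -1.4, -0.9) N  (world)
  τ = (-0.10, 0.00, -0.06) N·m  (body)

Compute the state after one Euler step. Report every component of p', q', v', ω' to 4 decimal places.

p' = (1.3500, -2.5100, 1.1300)
q' = (0.8765, -0.0556, -0.2268, 0.4209)
v' = (-1.6000, -1.1560, 1.2640)
ω' = (-0.1626, 1.4005, 0.0488)

(τ − ω×Iω)/I = (-0.6256, 0.0050, -0.5120)
ω + α·dt = (-0.1626, 1.4005, 0.0488)
q⊗(0,ω) = (0.3557674, -0.7033975, 1.1652640, 0.0286671)
q + ½dt·q⊗(0,ω), renormalized = (0.8765, -0.0556, -0.2268, 0.4209)
linear accel F/m = (-1.0000, -0.5600, -0.3600)
p + v·dt = (1.3500, -2.5100, 1.1300)
new velocity v' = (-1.6000, -1.1560, 1.2640)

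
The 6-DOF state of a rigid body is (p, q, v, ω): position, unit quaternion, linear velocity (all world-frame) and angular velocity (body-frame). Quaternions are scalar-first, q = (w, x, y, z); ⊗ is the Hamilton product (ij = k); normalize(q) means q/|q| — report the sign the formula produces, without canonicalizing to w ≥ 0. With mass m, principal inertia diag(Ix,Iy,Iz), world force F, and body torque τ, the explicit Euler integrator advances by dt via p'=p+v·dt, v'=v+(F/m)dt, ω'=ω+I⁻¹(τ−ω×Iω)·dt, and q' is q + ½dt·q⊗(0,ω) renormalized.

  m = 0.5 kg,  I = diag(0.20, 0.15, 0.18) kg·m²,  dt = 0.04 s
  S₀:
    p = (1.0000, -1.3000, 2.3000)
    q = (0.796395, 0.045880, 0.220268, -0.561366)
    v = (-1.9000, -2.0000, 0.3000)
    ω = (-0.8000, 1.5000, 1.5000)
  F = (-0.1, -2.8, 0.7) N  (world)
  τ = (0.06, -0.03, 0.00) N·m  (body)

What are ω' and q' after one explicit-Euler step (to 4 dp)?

(τ − ω×Iω)/I = (-0.0375, -0.0400, -0.3333)
ω' = ω + α·dt = (-0.8015, 1.4984, 1.4867)
Hamilton product q⊗(0,ω) = (0.5483510, 0.5353350, 1.5748653, 1.4396269)
q' = normalize(q + ½dt·q⊗(0,ω)) = (0.8065, 0.0565, 0.2515, -0.5320)

ω' = (-0.8015, 1.4984, 1.4867)
q' = (0.8065, 0.0565, 0.2515, -0.5320)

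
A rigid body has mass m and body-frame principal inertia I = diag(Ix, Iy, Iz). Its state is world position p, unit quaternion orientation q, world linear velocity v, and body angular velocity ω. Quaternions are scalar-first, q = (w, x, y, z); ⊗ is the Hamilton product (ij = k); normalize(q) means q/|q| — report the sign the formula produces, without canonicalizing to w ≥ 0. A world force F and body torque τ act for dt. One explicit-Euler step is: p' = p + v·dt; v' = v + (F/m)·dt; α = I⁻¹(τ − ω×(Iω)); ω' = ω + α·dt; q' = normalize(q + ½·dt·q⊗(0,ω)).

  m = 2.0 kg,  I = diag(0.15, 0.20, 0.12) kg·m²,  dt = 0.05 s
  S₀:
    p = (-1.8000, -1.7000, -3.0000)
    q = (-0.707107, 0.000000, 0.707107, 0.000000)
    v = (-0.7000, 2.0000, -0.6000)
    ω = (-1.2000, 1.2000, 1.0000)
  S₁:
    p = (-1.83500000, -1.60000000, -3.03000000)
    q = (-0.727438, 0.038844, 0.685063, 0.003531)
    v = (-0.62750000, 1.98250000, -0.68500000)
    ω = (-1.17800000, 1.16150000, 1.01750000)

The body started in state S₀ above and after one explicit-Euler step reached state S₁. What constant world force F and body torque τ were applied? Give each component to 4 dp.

F = (2.9000, -0.7000, -3.4000)
τ = (-0.0300, -0.1900, -0.0300)

v₁ − v₀ = (0.07250000, -0.01750000, -0.08500000)
F = m·Δv/dt = (2.9000, -0.7000, -3.4000)
rate change Δω = (0.02200000, -0.03850000, 0.01750000)
I·α + gyro = (-0.0300, -0.1900, -0.0300)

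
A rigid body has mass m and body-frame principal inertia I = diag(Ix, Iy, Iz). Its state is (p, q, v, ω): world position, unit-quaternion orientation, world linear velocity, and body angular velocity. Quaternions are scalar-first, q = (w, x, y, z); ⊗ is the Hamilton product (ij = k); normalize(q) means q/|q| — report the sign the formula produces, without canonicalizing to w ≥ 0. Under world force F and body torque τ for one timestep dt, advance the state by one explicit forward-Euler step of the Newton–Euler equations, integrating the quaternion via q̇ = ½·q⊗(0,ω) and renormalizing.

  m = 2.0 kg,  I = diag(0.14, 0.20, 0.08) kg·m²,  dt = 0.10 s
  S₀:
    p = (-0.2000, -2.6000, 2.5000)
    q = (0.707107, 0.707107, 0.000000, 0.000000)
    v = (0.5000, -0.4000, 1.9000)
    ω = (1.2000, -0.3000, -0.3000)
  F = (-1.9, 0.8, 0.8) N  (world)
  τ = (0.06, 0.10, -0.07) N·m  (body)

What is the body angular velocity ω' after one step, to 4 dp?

ω' = (1.2506, -0.2392, -0.3605)

ω×(Iω) gyroscopic = (-0.0108, -0.0216, -0.0216)
angular accel α = (0.5057, 0.6080, -0.6050)
ω + α·dt = (1.2506, -0.2392, -0.3605)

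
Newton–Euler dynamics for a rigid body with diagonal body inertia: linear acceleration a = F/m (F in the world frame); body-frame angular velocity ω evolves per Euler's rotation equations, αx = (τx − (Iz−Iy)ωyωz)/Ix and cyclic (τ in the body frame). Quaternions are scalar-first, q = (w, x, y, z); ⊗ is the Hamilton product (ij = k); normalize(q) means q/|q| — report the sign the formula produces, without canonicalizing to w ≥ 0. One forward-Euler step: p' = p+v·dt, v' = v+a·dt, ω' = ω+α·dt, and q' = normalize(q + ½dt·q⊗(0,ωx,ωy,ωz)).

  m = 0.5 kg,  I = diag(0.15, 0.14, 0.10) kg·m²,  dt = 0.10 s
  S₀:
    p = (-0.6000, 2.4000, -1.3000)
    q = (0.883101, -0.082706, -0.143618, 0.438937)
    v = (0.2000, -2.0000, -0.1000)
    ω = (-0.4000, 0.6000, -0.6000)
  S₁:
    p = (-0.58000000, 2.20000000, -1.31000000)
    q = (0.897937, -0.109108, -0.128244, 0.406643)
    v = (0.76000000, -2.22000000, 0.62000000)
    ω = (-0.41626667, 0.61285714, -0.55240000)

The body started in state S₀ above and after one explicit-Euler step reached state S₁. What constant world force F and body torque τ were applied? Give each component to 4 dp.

ω₁ − ω₀ = (-0.01626667, 0.01285714, 0.04760000)
τ = I·(Δω/dt) + ω₀×(Iω₀) = (-0.0100, 0.0300, 0.0500)
Δv = v₁−v₀ = (0.56000000, -0.22000000, 0.72000000)
m·(v₁−v₀)/dt = (2.8000, -1.1000, 3.6000)

F = (2.8000, -1.1000, 3.6000)
τ = (-0.0100, 0.0300, 0.0500)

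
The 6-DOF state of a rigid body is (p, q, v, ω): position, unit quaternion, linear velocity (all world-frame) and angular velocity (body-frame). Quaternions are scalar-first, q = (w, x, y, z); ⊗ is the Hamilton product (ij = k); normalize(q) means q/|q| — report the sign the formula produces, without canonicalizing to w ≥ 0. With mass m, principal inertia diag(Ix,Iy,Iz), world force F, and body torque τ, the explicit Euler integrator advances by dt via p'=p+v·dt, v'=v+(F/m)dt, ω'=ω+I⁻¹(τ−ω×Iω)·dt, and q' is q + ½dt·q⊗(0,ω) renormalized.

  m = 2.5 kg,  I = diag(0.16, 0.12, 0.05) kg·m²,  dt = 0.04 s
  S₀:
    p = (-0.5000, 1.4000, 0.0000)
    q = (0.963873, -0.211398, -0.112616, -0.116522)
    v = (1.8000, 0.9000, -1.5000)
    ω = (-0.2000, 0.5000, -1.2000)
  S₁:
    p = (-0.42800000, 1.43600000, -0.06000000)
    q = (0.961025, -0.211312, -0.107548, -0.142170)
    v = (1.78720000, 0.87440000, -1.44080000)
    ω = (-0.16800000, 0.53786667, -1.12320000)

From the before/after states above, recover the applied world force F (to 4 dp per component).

F = (-0.8000, -1.6000, 3.7000)

v₁ − v₀ = (-0.01280000, -0.02560000, 0.05920000)
m·(v₁−v₀)/dt = (-0.8000, -1.6000, 3.7000)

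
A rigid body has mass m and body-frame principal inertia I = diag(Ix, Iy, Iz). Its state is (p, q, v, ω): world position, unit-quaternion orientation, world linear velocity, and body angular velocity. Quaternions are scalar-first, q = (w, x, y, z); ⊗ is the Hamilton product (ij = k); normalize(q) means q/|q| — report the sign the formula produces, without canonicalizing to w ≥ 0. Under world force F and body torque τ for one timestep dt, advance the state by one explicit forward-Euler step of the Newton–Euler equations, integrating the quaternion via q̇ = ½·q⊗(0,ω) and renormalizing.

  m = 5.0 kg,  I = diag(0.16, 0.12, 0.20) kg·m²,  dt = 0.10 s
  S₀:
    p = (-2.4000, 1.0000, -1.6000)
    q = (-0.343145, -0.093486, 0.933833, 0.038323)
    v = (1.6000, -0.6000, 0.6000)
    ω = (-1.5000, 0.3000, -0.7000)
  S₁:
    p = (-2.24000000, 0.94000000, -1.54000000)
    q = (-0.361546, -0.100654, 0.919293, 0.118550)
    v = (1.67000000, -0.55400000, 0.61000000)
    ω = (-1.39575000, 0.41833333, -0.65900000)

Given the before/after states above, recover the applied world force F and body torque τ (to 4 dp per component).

F = (3.5000, 2.3000, 0.5000)
τ = (0.1500, 0.1000, 0.1000)

Δv = v₁−v₀ = (0.07000000, 0.04600000, 0.01000000)
F = m·Δv/dt = (3.5000, 2.3000, 0.5000)
ω₁ − ω₀ = (0.10425000, 0.11833333, 0.04100000)
ω₀×(Iω₀) = (-0.0168, -0.0420, 0.0180)
applied torque τ = (0.1500, 0.1000, 0.1000)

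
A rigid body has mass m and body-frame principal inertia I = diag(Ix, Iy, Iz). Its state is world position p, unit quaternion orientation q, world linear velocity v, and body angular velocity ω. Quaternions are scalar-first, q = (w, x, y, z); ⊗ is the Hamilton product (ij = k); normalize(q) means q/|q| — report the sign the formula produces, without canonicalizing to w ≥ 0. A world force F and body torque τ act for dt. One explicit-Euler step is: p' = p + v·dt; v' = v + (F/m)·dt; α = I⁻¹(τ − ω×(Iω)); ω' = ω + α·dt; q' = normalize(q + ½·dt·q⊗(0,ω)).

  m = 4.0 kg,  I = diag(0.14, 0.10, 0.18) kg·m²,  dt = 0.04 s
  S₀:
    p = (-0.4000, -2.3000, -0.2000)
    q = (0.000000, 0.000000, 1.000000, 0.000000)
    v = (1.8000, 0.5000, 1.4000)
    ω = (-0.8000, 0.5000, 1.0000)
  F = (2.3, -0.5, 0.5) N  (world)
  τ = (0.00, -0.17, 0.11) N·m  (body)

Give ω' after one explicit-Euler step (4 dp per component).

ω×(Iω) gyroscopic = (0.0400, 0.0320, 0.0160)
α = I⁻¹(τ − ω×Iω) = (-0.2857, -2.0200, 0.5222)
ω' = ω + α·dt = (-0.8114, 0.4192, 1.0209)

ω' = (-0.8114, 0.4192, 1.0209)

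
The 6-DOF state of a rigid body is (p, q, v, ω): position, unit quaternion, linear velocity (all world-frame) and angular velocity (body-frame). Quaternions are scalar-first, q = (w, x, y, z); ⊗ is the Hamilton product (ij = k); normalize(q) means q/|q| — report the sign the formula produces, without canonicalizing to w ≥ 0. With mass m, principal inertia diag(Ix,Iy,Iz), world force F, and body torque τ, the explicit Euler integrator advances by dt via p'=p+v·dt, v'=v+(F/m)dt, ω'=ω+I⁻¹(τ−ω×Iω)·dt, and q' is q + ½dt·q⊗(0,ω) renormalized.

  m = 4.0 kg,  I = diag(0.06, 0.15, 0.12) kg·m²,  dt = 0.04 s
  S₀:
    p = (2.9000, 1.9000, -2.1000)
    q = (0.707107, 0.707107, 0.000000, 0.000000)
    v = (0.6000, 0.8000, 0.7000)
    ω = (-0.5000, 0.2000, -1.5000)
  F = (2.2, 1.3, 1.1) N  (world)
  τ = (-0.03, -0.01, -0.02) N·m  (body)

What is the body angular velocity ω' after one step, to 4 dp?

ω' = (-0.5260, 0.2093, -1.5037)

gyro term ω×Iω = (0.0090, -0.0450, -0.0090)
α = I⁻¹(τ − ω×Iω) = (-0.6500, 0.2333, -0.0917)
new body rate ω' = (-0.5260, 0.2093, -1.5037)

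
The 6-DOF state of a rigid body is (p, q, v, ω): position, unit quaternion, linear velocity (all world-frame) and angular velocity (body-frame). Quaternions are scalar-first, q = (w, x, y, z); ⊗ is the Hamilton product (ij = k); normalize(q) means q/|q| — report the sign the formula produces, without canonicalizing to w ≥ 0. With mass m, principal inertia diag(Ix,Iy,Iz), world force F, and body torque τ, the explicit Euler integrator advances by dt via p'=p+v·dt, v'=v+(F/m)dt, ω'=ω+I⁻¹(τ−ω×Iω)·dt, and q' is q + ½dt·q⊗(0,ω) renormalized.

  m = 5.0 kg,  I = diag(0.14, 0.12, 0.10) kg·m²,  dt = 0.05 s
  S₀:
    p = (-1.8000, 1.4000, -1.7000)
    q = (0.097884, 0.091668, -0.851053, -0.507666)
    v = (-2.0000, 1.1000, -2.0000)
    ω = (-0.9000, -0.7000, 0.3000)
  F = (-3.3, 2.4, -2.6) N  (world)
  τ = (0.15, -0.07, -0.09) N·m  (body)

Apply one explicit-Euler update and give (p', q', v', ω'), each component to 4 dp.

a = F/m = (-0.6600, 0.4800, -0.5200)
p + v·dt = (-1.9000, 1.4550, -1.8000)
v' = v + a·dt = (-2.0330, 1.1240, -2.0260)
ω×(Iω) gyroscopic = (0.0042, -0.0108, -0.0126)
α = I⁻¹(τ − ω×Iω) = (1.0414, -0.4933, -0.7740)
ω + α·dt = (-0.8479, -0.7247, 0.2613)
2q̇ = q⊗(0,ω) = (-0.3609361, -0.6987777, 0.3608802, -0.8007501)
q + ½dt·q⊗(0,ω), renormalized = (0.0888, 0.0742, -0.8417, -0.5275)

p' = (-1.9000, 1.4550, -1.8000)
q' = (0.0888, 0.0742, -0.8417, -0.5275)
v' = (-2.0330, 1.1240, -2.0260)
ω' = (-0.8479, -0.7247, 0.2613)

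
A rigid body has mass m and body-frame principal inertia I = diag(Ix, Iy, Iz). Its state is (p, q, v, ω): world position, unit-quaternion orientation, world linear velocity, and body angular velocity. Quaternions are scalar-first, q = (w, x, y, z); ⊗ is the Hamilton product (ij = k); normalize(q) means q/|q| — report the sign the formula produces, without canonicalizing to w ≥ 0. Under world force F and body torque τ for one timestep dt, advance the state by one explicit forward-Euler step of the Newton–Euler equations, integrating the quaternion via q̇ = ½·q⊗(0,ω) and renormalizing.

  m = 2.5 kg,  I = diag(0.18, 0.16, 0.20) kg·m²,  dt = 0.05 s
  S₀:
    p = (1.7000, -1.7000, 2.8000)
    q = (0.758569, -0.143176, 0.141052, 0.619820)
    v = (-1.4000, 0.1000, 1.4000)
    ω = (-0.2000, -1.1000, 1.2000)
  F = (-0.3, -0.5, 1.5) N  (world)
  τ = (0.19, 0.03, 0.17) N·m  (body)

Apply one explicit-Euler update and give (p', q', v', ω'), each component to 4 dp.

p' = (1.6300, -1.6950, 2.8700)
q' = (0.7425, -0.1256, 0.1213, 0.6467)
v' = (-1.4060, 0.0900, 1.4300)
ω' = (-0.1326, -1.0921, 1.2436)

gyro term ω×Iω = (-0.0528, 0.0048, -0.0044)
α = I⁻¹(τ − ω×Iω) = (1.3489, 0.1575, 0.8720)
ω' = ω + α·dt = (-0.1326, -1.0921, 1.2436)
q⊗(0,ω) = (-0.6172620, 0.6993506, -0.7865787, 1.0959868)
q' = normalize(q + ½dt·q⊗(0,ω)) = (0.7425, -0.1256, 0.1213, 0.6467)
a = (-0.1200, -0.2000, 0.6000)
p + v·dt = (1.6300, -1.6950, 2.8700)
new velocity v' = (-1.4060, 0.0900, 1.4300)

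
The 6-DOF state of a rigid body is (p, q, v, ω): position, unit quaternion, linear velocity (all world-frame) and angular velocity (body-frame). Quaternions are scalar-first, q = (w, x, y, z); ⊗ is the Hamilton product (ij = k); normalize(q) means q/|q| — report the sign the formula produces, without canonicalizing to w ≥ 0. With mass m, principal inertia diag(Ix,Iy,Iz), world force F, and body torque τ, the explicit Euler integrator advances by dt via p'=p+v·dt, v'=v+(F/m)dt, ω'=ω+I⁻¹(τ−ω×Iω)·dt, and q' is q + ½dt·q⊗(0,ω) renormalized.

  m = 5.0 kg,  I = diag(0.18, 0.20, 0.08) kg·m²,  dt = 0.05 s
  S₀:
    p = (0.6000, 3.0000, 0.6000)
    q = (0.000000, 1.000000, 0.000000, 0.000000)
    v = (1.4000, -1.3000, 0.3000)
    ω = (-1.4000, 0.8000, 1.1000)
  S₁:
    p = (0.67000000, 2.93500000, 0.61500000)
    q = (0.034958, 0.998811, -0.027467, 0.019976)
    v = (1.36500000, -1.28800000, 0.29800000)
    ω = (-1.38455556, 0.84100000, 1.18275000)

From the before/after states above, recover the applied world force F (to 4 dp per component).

velocity change Δv = (-0.03500000, 0.01200000, -0.00200000)
m·(v₁−v₀)/dt = (-3.5000, 1.2000, -0.2000)

F = (-3.5000, 1.2000, -0.2000)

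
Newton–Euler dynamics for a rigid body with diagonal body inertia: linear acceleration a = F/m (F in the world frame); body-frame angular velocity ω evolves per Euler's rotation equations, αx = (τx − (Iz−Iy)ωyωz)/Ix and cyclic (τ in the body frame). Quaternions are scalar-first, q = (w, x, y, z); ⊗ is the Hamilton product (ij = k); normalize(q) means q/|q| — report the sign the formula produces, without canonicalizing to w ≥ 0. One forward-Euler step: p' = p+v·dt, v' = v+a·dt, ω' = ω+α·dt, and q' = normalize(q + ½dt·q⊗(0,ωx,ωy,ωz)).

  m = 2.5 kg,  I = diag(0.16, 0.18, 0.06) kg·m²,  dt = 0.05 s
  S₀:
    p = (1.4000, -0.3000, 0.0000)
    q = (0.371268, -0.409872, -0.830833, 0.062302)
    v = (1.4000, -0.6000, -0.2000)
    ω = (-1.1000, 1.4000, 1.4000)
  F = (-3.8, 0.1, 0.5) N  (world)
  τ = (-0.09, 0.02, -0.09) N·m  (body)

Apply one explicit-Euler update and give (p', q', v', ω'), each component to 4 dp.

p' = (1.4700, -0.3300, -0.0100)
q' = (0.3863, -0.4506, -0.8039, 0.0380)
v' = (1.3240, -0.5980, -0.1900)
ω' = (-1.0546, 1.4483, 1.3507)

precession coupling ω×(Iω) = (-0.2352, -0.1540, -0.0308)
(τ − ω×Iω)/I = (0.9075, 0.9667, -0.9867)
new body rate ω' = (-1.0546, 1.4483, 1.3507)
2q̇ = q⊗(0,ω) = (0.6250842, -1.6587838, 1.0250638, -0.9679619)
q + ½dt·q⊗(0,ω), renormalized = (0.3863, -0.4506, -0.8039, 0.0380)
a = F/m = (-1.5200, 0.0400, 0.2000)
new position p' = (1.4700, -0.3300, -0.0100)
new velocity v' = (1.3240, -0.5980, -0.1900)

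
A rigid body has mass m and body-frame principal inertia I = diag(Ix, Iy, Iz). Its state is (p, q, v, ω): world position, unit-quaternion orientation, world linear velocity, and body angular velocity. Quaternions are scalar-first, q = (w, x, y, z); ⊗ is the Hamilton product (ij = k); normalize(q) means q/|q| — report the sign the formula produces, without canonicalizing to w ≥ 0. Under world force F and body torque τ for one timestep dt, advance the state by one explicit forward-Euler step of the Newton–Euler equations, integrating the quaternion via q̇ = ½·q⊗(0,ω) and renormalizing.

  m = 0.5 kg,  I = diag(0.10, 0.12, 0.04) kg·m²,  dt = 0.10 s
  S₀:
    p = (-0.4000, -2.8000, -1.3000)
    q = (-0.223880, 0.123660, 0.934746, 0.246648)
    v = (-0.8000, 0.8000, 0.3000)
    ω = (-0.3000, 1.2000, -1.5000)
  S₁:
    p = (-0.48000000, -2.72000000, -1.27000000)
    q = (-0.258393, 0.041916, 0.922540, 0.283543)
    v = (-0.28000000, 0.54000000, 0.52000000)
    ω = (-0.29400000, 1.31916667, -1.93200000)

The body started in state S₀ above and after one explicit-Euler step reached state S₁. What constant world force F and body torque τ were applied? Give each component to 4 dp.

Δω = ω₁−ω₀ = (0.00600000, 0.11916667, -0.43200000)
I·α + gyro = (0.1500, 0.1700, -0.1800)
velocity change Δv = (0.52000000, -0.26000000, 0.22000000)
applied force F = (2.6000, -1.3000, 1.1000)

F = (2.6000, -1.3000, 1.1000)
τ = (0.1500, 0.1700, -0.1800)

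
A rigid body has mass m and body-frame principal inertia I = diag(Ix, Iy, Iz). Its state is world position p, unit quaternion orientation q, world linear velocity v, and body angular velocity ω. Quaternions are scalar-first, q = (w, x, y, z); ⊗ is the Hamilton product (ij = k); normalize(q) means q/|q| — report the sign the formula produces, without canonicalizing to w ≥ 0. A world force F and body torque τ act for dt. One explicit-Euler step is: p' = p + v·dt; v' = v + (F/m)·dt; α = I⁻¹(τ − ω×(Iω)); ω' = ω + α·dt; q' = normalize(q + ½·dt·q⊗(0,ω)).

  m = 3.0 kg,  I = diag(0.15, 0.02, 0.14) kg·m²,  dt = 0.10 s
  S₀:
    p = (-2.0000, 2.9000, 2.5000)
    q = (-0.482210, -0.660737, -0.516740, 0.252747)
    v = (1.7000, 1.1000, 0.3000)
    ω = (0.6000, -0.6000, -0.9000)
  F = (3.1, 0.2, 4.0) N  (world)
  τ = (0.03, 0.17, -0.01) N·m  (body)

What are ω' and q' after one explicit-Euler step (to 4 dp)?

ω' = (0.5768, 0.2770, -0.9406)
q' = (-0.4656, -0.6431, -0.5234, 0.3092)

precession coupling ω×(Iω) = (0.0648, -0.0054, 0.0468)
α = I⁻¹(τ − ω×Iω) = (-0.2320, 8.7700, -0.4057)
ω + α·dt = (0.5768, 0.2770, -0.9406)
2q̇ = q⊗(0,ω) = (0.3138705, 0.3273882, -0.1536891, 1.1404752)
q' = normalize(q + ½dt·q⊗(0,ω)) = (-0.4656, -0.6431, -0.5234, 0.3092)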